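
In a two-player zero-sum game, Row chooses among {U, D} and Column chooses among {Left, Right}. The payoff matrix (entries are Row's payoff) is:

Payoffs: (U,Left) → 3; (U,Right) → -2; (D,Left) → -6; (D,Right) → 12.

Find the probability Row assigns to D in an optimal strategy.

Row minima: U → -2, D → -6; maximin = -2.
Column maxima: Left → 3, Right → 12; minimax = 3.
-2 ≠ 3, so there is no saddle point; optimal play is mixed.
Let Row play U with probability p. Expected payoff against Left: 3p + (-6)(1−p) = 9p − 6; against Right: (-2)p + 12(1−p) = −14p + 12.
Setting these equal: 9p − 6 = −14p + 12 ⇒ 23p = 18 ⇒ p = 18/23, and the value is (9)·(18/23) − 6 = 24/23.
For Column: with q = P(Left), equating U's and D's payoffs gives 5q − 2 = −18q + 12 ⇒ q = 14/23.

5/23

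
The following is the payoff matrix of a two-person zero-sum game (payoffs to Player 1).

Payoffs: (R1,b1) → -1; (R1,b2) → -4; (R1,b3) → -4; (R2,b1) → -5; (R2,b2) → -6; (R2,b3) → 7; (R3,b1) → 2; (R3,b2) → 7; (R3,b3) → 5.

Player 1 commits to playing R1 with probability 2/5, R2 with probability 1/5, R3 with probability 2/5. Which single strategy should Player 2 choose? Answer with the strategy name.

b1

If Player 2 plays b1, Player 1's expected payoff is (2/5)·(-1) + (1/5)·(-5) + (2/5)·2 = -3/5.
If Player 2 plays b2, Player 1's expected payoff is (2/5)·(-4) + (1/5)·(-6) + (2/5)·7 = 0.
If Player 2 plays b3, Player 1's expected payoff is (2/5)·(-4) + (1/5)·7 + (2/5)·5 = 9/5.
Player 2 minimizes Player 1's payoff; the smallest is -3/5, so the best response is b1.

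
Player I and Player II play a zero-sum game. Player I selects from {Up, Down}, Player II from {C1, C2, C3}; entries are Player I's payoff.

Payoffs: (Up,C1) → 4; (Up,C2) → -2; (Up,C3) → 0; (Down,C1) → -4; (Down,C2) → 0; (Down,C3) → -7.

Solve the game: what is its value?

Row minima: Up → -2, Down → -7; maximin = -2.
Column maxima: C1 → 4, C2 → 0, C3 → 0; minimax = 0.
-2 ≠ 0, so there is no saddle point; optimal play is mixed.
C1 is strictly dominated by C3 (it gives Player I strictly more in every row), so Player II never plays it.
On the remaining 2×2 (Up, Down vs C2, C3):
Let Player I play Up with probability p. Expected payoff against C2: (-2)p + 0(1−p) = −2p; against C3: 0p + (-7)(1−p) = 7p − 7.
Setting these equal: −2p = 7p − 7 ⇒ −9p = -7 ⇒ p = 7/9, and the value is (-2)·(7/9) = -14/9.
For Player II: with q = P(C2), equating Up's and Down's payoffs gives −2q = 7q − 7 ⇒ q = 7/9.

-14/9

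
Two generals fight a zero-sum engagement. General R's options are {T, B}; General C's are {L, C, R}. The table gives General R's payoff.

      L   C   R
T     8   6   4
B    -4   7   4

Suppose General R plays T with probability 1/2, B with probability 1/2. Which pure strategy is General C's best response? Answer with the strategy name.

L

If General C plays L, General R's expected payoff is (1/2)·8 + (1/2)·(-4) = 2.
If General C plays C, General R's expected payoff is (1/2)·6 + (1/2)·7 = 13/2.
If General C plays R, General R's expected payoff is (1/2)·4 + (1/2)·4 = 4.
General C minimizes General R's payoff; the smallest is 2, so the best response is L.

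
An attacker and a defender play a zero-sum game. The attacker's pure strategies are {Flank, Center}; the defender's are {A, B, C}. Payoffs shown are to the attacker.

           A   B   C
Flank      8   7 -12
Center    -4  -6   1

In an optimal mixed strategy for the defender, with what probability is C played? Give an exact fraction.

1/2

Row minima: Flank → -12, Center → -6; maximin = -6.
Column maxima: A → 8, B → 7, C → 1; minimax = 1.
-6 ≠ 1, so there is no saddle point; optimal play is mixed.
A is strictly dominated by B (it gives the attacker strictly more in every row), so the defender never plays it.
On the remaining 2×2 (Flank, Center vs B, C):
Let the attacker play Flank with probability p. Expected payoff against B: 7p + (-6)(1−p) = 13p − 6; against C: (-12)p + 1(1−p) = −13p + 1.
Setting these equal: 13p − 6 = −13p + 1 ⇒ 26p = 7 ⇒ p = 7/26, and the value is (13)·(7/26) − 6 = -5/2.
For the defender: with q = P(B), equating Flank's and Center's payoffs gives 19q − 12 = −7q + 1 ⇒ q = 1/2.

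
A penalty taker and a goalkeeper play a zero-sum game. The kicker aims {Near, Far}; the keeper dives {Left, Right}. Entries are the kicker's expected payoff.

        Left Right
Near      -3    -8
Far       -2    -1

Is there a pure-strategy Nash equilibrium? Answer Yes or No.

Row minima: Near → -8, Far → -2; maximin = -2.
Column maxima: Left → -2, Right → -1; minimax = -2.
maximin = minimax = -2, so a saddle point exists.

Yes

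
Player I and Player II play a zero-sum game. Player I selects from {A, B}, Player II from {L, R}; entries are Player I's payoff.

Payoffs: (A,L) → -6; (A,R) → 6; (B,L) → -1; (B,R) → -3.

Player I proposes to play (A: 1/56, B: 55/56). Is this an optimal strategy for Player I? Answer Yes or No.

Against L this mix gives (1/56)·(-6) + (55/56)·(-1) = -61/56.
Against R this mix gives (1/56)·6 + (55/56)·(-3) = -159/56.
Player II will play R, holding Player I to -159/56. Shifting weight toward the row that does better against R would raise this floor (the equalizing mix achieves -12/7 against both R and L), so the proposed strategy is not optimal.

No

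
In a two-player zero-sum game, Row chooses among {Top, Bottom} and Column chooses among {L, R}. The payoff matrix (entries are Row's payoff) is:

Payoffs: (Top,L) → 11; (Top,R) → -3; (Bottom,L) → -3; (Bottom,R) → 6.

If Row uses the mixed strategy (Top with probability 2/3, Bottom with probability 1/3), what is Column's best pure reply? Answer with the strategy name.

R

If Column plays L, Row's expected payoff is (2/3)·11 + (1/3)·(-3) = 19/3.
If Column plays R, Row's expected payoff is (2/3)·(-3) + (1/3)·6 = 0.
Column minimizes Row's payoff; the smallest is 0, so the best response is R.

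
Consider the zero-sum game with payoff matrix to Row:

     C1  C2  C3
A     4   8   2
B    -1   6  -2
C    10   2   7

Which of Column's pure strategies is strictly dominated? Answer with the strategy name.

C3 holds Row's payoff strictly below C1 in every row: 2 < 4, -2 < -1, 7 < 10.
So C1 is strictly dominated for Column.

C1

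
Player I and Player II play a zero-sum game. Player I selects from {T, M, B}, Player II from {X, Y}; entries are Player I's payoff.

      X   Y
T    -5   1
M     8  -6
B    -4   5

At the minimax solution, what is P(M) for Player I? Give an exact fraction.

9/23

Row minima: T → -5, M → -6, B → -4; maximin = -4.
Column maxima: X → 8, Y → 5; minimax = 5.
-4 ≠ 5, so there is no saddle point; optimal play is mixed.
T is strictly dominated by B, so Player I never plays it.
On the remaining 2×2 (M, B vs X, Y):
Let Player I play M with probability p. Expected payoff against X: 8p + (-4)(1−p) = 12p − 4; against Y: (-6)p + 5(1−p) = −11p + 5.
Setting these equal: 12p − 4 = −11p + 5 ⇒ 23p = 9 ⇒ p = 9/23, and the value is (12)·(9/23) − 4 = 16/23.
For Player II: with q = P(X), equating M's and B's payoffs gives 14q − 6 = −9q + 5 ⇒ q = 11/23.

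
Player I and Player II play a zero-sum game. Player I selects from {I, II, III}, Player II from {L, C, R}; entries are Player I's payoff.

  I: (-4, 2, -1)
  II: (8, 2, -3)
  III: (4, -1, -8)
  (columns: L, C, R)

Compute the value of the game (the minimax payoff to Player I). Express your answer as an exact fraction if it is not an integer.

Row minima: I → -4, II → -3, III → -8; maximin = -3.
Column maxima: L → 8, C → 2, R → -1; minimax = -1.
-3 ≠ -1, so there is no saddle point; optimal play is mixed.
III is strictly dominated by II, so Player I never plays it.
C is strictly dominated by R (it gives Player I strictly more in every row), so Player II never plays it.
On the remaining 2×2 (I, II vs L, R):
Let Player I play I with probability p. Expected payoff against L: (-4)p + 8(1−p) = −12p + 8; against R: (-1)p + (-3)(1−p) = 2p − 3.
Setting these equal: −12p + 8 = 2p − 3 ⇒ −14p = -11 ⇒ p = 11/14, and the value is (-12)·(11/14) + 8 = -10/7.
For Player II: with q = P(L), equating I's and II's payoffs gives −3q − 1 = 11q − 3 ⇒ q = 1/7.

-10/7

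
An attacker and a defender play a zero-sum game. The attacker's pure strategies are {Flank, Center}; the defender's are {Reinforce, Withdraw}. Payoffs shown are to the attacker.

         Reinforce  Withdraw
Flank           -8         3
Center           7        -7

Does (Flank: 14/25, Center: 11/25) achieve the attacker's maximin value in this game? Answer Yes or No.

Yes

Against Reinforce this mix gives (14/25)·(-8) + (11/25)·7 = -7/5.
Against Withdraw this mix gives (14/25)·3 + (11/25)·(-7) = -7/5.
All of the defender's active replies (Reinforce, Withdraw) yield -7/5, and no column does worse for the attacker. The mix makes the defender indifferent and guarantees -7/5, so it is optimal.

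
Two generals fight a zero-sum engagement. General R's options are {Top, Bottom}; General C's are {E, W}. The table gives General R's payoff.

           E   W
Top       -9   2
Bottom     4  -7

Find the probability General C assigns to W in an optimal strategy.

Row minima: Top → -9, Bottom → -7; maximin = -7.
Column maxima: E → 4, W → 2; minimax = 2.
-7 ≠ 2, so there is no saddle point; optimal play is mixed.
Let General R play Top with probability p. Expected payoff against E: (-9)p + 4(1−p) = −13p + 4; against W: 2p + (-7)(1−p) = 9p − 7.
Setting these equal: −13p + 4 = 9p − 7 ⇒ −22p = -11 ⇒ p = 1/2, and the value is (-13)·(1/2) + 4 = -5/2.
For General C: with q = P(E), equating Top's and Bottom's payoffs gives −11q + 2 = 11q − 7 ⇒ q = 9/22.

13/22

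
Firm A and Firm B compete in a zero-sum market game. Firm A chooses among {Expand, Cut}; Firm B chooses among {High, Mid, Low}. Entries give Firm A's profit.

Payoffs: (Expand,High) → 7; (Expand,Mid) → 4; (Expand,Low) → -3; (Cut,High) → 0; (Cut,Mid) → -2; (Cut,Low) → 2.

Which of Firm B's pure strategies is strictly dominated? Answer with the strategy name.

High

Mid holds Firm A's payoff strictly below High in every row: 4 < 7, -2 < 0.
So High is strictly dominated for Firm B.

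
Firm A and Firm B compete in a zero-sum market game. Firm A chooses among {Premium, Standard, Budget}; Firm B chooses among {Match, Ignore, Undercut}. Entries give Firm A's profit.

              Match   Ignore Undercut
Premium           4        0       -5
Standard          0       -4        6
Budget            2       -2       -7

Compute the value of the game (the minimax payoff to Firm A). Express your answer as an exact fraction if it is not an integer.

Row minima: Premium → -5, Standard → -4, Budget → -7; maximin = -4.
Column maxima: Match → 4, Ignore → 0, Undercut → 6; minimax = 0.
-4 ≠ 0, so there is no saddle point; optimal play is mixed.
Budget is strictly dominated by Premium, so Firm A never plays it.
Match is strictly dominated by Ignore (it gives Firm A strictly more in every row), so Firm B never plays it.
On the remaining 2×2 (Premium, Standard vs Ignore, Undercut):
Let Firm A play Premium with probability p. Expected payoff against Ignore: 0p + (-4)(1−p) = 4p − 4; against Undercut: (-5)p + 6(1−p) = −11p + 6.
Setting these equal: 4p − 4 = −11p + 6 ⇒ 15p = 10 ⇒ p = 2/3, and the value is (4)·(2/3) − 4 = -4/3.
For Firm B: with q = P(Ignore), equating Premium's and Standard's payoffs gives 5q − 5 = −10q + 6 ⇒ q = 11/15.

-4/3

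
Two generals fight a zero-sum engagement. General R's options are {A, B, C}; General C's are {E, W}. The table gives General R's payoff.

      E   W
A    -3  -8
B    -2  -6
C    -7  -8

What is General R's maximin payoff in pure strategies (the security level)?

-6

Row minima: A → -8, B → -6, C → -8.
The best of these is -6.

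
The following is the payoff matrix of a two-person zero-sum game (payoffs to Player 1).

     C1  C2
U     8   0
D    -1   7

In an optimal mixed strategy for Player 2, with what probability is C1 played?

Row minima: U → 0, D → -1; maximin = 0.
Column maxima: C1 → 8, C2 → 7; minimax = 7.
0 ≠ 7, so there is no saddle point; optimal play is mixed.
Let Player 1 play U with probability p. Expected payoff against C1: 8p + (-1)(1−p) = 9p − 1; against C2: 0p + 7(1−p) = −7p + 7.
Setting these equal: 9p − 1 = −7p + 7 ⇒ 16p = 8 ⇒ p = 1/2, and the value is (9)·(1/2) − 1 = 7/2.
For Player 2: with q = P(C1), equating U's and D's payoffs gives 8q = −8q + 7 ⇒ q = 7/16.

7/16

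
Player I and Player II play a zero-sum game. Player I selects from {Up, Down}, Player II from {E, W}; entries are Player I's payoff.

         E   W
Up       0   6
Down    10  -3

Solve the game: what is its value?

60/19

Row minima: Up → 0, Down → -3; maximin = 0.
Column maxima: E → 10, W → 6; minimax = 6.
0 ≠ 6, so there is no saddle point; optimal play is mixed.
Let Player I play Up with probability p. Expected payoff against E: 0p + 10(1−p) = −10p + 10; against W: 6p + (-3)(1−p) = 9p − 3.
Setting these equal: −10p + 10 = 9p − 3 ⇒ −19p = -13 ⇒ p = 13/19, and the value is (-10)·(13/19) + 10 = 60/19.
For Player II: with q = P(E), equating Up's and Down's payoffs gives −6q + 6 = 13q − 3 ⇒ q = 9/19.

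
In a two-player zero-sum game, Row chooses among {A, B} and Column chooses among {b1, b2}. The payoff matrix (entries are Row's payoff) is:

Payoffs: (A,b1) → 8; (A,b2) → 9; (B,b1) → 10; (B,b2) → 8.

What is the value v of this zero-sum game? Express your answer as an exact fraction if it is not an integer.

26/3

Row minima: A → 8, B → 8; maximin = 8.
Column maxima: b1 → 10, b2 → 9; minimax = 9.
8 ≠ 9, so there is no saddle point; optimal play is mixed.
Let Row play A with probability p. Expected payoff against b1: 8p + 10(1−p) = −2p + 10; against b2: 9p + 8(1−p) = p + 8.
Setting these equal: −2p + 10 = p + 8 ⇒ −3p = -2 ⇒ p = 2/3, and the value is (-2)·(2/3) + 10 = 26/3.
For Column: with q = P(b1), equating A's and B's payoffs gives −q + 9 = 2q + 8 ⇒ q = 1/3.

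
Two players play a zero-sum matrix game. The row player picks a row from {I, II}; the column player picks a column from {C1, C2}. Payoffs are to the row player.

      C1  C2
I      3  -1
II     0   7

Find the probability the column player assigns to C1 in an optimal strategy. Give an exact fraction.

8/11

Row minima: I → -1, II → 0; maximin = 0.
Column maxima: C1 → 3, C2 → 7; minimax = 3.
0 ≠ 3, so there is no saddle point; optimal play is mixed.
Let the row player play I with probability p. Expected payoff against C1: 3p + 0(1−p) = 3p; against C2: (-1)p + 7(1−p) = −8p + 7.
Setting these equal: 3p = −8p + 7 ⇒ 11p = 7 ⇒ p = 7/11, and the value is (3)·(7/11) = 21/11.
For the column player: with q = P(C1), equating I's and II's payoffs gives 4q − 1 = −7q + 7 ⇒ q = 8/11.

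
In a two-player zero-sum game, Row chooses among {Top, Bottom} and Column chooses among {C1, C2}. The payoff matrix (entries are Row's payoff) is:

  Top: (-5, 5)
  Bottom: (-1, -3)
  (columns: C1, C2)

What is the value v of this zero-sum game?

Row minima: Top → -5, Bottom → -3; maximin = -3.
Column maxima: C1 → -1, C2 → 5; minimax = -1.
-3 ≠ -1, so there is no saddle point; optimal play is mixed.
Let Row play Top with probability p. Expected payoff against C1: (-5)p + (-1)(1−p) = −4p − 1; against C2: 5p + (-3)(1−p) = 8p − 3.
Setting these equal: −4p − 1 = 8p − 3 ⇒ −12p = -2 ⇒ p = 1/6, and the value is (-4)·(1/6) − 1 = -5/3.
For Column: with q = P(C1), equating Top's and Bottom's payoffs gives −10q + 5 = 2q − 3 ⇒ q = 2/3.

-5/3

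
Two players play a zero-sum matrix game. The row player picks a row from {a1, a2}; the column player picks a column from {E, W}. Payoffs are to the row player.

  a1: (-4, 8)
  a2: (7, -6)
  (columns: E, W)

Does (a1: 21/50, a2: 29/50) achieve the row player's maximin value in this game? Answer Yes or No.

Against E this mix gives (21/50)·(-4) + (29/50)·7 = 119/50.
Against W this mix gives (21/50)·8 + (29/50)·(-6) = -3/25.
The column player will play W, holding the row player to -3/25. Shifting weight toward the row that does better against W would raise this floor (the equalizing mix achieves 32/25 against both W and E), so the proposed strategy is not optimal.

No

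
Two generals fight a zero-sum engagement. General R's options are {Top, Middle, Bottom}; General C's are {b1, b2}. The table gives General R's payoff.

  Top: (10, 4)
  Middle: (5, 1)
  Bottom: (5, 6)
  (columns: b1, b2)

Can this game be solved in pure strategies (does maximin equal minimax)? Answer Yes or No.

No

Row minima: Top → 4, Middle → 1, Bottom → 5; maximin = 5.
Column maxima: b1 → 10, b2 → 6; minimax = 6.
5 ≠ 6, so no pure-strategy equilibrium exists.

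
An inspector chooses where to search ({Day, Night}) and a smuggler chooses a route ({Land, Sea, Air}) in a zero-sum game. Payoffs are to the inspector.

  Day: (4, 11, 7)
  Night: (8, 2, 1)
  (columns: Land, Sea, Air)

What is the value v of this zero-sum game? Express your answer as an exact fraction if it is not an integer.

Row minima: Day → 4, Night → 1; maximin = 4.
Column maxima: Land → 8, Sea → 11, Air → 7; minimax = 7.
4 ≠ 7, so there is no saddle point; optimal play is mixed.
Sea is strictly dominated by Air (it gives the inspector strictly more in every row), so the smuggler never plays it.
On the remaining 2×2 (Day, Night vs Land, Air):
Let the inspector play Day with probability p. Expected payoff against Land: 4p + 8(1−p) = −4p + 8; against Air: 7p + 1(1−p) = 6p + 1.
Setting these equal: −4p + 8 = 6p + 1 ⇒ −10p = -7 ⇒ p = 7/10, and the value is (-4)·(7/10) + 8 = 26/5.
For the smuggler: with q = P(Land), equating Day's and Night's payoffs gives −3q + 7 = 7q + 1 ⇒ q = 3/5.

26/5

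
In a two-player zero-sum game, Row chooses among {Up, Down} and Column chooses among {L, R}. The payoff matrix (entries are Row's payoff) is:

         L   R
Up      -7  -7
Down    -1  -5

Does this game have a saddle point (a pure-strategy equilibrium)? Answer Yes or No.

Yes

Row minima: Up → -7, Down → -5; maximin = -5.
Column maxima: L → -1, R → -5; minimax = -5.
maximin = minimax = -5, so a saddle point exists.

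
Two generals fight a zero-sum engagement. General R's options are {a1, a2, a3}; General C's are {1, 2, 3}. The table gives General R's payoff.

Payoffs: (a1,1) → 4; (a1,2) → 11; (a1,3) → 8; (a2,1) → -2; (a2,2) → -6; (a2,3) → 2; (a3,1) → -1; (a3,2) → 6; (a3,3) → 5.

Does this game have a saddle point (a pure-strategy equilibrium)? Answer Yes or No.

Row minima: a1 → 4, a2 → -6, a3 → -1; maximin = 4.
Column maxima: 1 → 4, 2 → 11, 3 → 8; minimax = 4.
maximin = minimax = 4, so a saddle point exists.

Yes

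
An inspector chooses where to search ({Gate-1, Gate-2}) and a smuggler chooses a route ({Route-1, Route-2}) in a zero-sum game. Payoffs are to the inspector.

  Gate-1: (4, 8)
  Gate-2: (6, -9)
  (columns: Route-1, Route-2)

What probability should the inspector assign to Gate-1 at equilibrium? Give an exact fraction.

15/19

Row minima: Gate-1 → 4, Gate-2 → -9; maximin = 4.
Column maxima: Route-1 → 6, Route-2 → 8; minimax = 6.
4 ≠ 6, so there is no saddle point; optimal play is mixed.
Let the inspector play Gate-1 with probability p. Expected payoff against Route-1: 4p + 6(1−p) = −2p + 6; against Route-2: 8p + (-9)(1−p) = 17p − 9.
Setting these equal: −2p + 6 = 17p − 9 ⇒ −19p = -15 ⇒ p = 15/19, and the value is (-2)·(15/19) + 6 = 84/19.
For the smuggler: with q = P(Route-1), equating Gate-1's and Gate-2's payoffs gives −4q + 8 = 15q − 9 ⇒ q = 17/19.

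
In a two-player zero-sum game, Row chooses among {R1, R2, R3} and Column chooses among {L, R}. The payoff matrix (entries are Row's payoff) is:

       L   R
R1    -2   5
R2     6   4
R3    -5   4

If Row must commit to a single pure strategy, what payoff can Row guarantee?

4

Row minima: R1 → -2, R2 → 4, R3 → -5.
The best of these is 4.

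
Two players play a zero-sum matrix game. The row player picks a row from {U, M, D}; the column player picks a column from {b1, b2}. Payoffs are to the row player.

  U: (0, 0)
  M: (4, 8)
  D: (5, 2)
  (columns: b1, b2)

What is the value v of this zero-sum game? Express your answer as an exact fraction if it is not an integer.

Row minima: U → 0, M → 4, D → 2; maximin = 4.
Column maxima: b1 → 5, b2 → 8; minimax = 5.
4 ≠ 5, so there is no saddle point; optimal play is mixed.
U is strictly dominated by M, so the row player never plays it.
On the remaining 2×2 (M, D vs b1, b2):
Let the row player play M with probability p. Expected payoff against b1: 4p + 5(1−p) = −p + 5; against b2: 8p + 2(1−p) = 6p + 2.
Setting these equal: −p + 5 = 6p + 2 ⇒ −7p = -3 ⇒ p = 3/7, and the value is (-1)·(3/7) + 5 = 32/7.
For the column player: with q = P(b1), equating M's and D's payoffs gives −4q + 8 = 3q + 2 ⇒ q = 6/7.

32/7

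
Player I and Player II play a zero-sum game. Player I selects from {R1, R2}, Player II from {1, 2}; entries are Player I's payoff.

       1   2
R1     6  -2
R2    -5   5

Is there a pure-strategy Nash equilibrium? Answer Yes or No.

Row minima: R1 → -2, R2 → -5; maximin = -2.
Column maxima: 1 → 6, 2 → 5; minimax = 5.
-2 ≠ 5, so no pure-strategy equilibrium exists.

No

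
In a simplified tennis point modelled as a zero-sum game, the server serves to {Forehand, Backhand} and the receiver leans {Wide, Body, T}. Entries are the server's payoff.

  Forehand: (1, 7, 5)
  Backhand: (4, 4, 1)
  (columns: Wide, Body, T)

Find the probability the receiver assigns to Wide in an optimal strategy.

4/7

Row minima: Forehand → 1, Backhand → 1; maximin = 1.
Column maxima: Wide → 4, Body → 7, T → 5; minimax = 4.
1 ≠ 4, so there is no saddle point; optimal play is mixed.
Body is strictly dominated by T (it gives the server strictly more in every row), so the receiver never plays it.
On the remaining 2×2 (Forehand, Backhand vs Wide, T):
Let the server play Forehand with probability p. Expected payoff against Wide: 1p + 4(1−p) = −3p + 4; against T: 5p + 1(1−p) = 4p + 1.
Setting these equal: −3p + 4 = 4p + 1 ⇒ −7p = -3 ⇒ p = 3/7, and the value is (-3)·(3/7) + 4 = 19/7.
For the receiver: with q = P(Wide), equating Forehand's and Backhand's payoffs gives −4q + 5 = 3q + 1 ⇒ q = 4/7.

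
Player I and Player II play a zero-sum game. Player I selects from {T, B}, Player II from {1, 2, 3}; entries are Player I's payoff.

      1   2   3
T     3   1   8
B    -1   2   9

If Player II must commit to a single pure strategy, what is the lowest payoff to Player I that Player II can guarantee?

2

Column maxima: 1 → 3, 2 → 2, 3 → 9.
The smallest of these is 2.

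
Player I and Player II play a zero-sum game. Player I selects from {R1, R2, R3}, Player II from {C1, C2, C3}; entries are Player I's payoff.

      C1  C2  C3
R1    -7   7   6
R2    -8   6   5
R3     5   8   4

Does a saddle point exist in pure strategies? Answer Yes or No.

No

Row minima: R1 → -7, R2 → -8, R3 → 4; maximin = 4.
Column maxima: C1 → 5, C2 → 8, C3 → 6; minimax = 5.
4 ≠ 5, so no pure-strategy equilibrium exists.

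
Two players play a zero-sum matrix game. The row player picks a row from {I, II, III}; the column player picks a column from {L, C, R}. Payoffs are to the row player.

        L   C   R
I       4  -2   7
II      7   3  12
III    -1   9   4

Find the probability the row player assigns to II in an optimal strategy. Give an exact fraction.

Row minima: I → -2, II → 3, III → -1; maximin = 3.
Column maxima: L → 7, C → 9, R → 12; minimax = 7.
3 ≠ 7, so there is no saddle point; optimal play is mixed.
I is strictly dominated by II, so the row player never plays it.
R is strictly dominated by L (it gives the row player strictly more in every row), so the column player never plays it.
On the remaining 2×2 (II, III vs L, C):
Let the row player play II with probability p. Expected payoff against L: 7p + (-1)(1−p) = 8p − 1; against C: 3p + 9(1−p) = −6p + 9.
Setting these equal: 8p − 1 = −6p + 9 ⇒ 14p = 10 ⇒ p = 5/7, and the value is (8)·(5/7) − 1 = 33/7.
For the column player: with q = P(L), equating II's and III's payoffs gives 4q + 3 = −10q + 9 ⇒ q = 3/7.

5/7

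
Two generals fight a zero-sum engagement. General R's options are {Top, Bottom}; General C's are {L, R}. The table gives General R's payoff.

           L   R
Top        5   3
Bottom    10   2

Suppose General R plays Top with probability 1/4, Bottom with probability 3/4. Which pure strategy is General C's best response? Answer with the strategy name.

R

If General C plays L, General R's expected payoff is (1/4)·5 + (3/4)·10 = 35/4.
If General C plays R, General R's expected payoff is (1/4)·3 + (3/4)·2 = 9/4.
General C minimizes General R's payoff; the smallest is 9/4, so the best response is R.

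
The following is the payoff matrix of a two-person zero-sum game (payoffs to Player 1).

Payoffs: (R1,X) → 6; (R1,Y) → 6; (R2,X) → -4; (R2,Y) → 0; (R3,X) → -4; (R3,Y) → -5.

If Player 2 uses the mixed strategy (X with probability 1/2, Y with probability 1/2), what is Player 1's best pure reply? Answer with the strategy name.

R1

Expected payoff of R1: (1/2)·6 + (1/2)·6 = 6.
Expected payoff of R2: (1/2)·(-4) + (1/2)·0 = -2.
Expected payoff of R3: (1/2)·(-4) + (1/2)·(-5) = -9/2.
The largest is 6, so Player 1's best response is R1.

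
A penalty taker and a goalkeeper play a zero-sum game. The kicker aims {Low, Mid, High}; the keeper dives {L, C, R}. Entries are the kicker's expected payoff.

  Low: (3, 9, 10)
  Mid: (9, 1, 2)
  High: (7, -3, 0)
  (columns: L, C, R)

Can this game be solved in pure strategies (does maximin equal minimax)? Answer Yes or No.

No

Row minima: Low → 3, Mid → 1, High → -3; maximin = 3.
Column maxima: L → 9, C → 9, R → 10; minimax = 9.
3 ≠ 9, so no pure-strategy equilibrium exists.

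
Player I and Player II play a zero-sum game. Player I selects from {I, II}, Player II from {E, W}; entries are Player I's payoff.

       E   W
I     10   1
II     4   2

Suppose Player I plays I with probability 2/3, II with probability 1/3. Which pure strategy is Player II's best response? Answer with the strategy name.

W

If Player II plays E, Player I's expected payoff is (2/3)·10 + (1/3)·4 = 8.
If Player II plays W, Player I's expected payoff is (2/3)·1 + (1/3)·2 = 4/3.
Player II minimizes Player I's payoff; the smallest is 4/3, so the best response is W.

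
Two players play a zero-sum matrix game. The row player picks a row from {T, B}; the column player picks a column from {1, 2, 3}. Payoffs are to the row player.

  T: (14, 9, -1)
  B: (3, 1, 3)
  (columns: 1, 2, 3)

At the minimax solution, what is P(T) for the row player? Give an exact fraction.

1/6

Row minima: T → -1, B → 1; maximin = 1.
Column maxima: 1 → 14, 2 → 9, 3 → 3; minimax = 3.
1 ≠ 3, so there is no saddle point; optimal play is mixed.
1 is strictly dominated by 2 (it gives the row player strictly more in every row), so the column player never plays it.
On the remaining 2×2 (T, B vs 2, 3):
Let the row player play T with probability p. Expected payoff against 2: 9p + 1(1−p) = 8p + 1; against 3: (-1)p + 3(1−p) = −4p + 3.
Setting these equal: 8p + 1 = −4p + 3 ⇒ 12p = 2 ⇒ p = 1/6, and the value is (8)·(1/6) + 1 = 7/3.
For the column player: with q = P(2), equating T's and B's payoffs gives 10q − 1 = −2q + 3 ⇒ q = 1/3.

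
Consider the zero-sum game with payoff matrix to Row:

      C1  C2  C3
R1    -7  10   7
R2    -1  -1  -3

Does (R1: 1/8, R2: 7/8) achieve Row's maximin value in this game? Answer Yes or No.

Against C1 this mix gives (1/8)·(-7) + (7/8)·(-1) = -7/4.
Against C2 this mix gives (1/8)·10 + (7/8)·(-1) = 3/8.
Against C3 this mix gives (1/8)·7 + (7/8)·(-3) = -7/4.
All of Column's active replies (C1, C3) yield -7/4, and no column does worse for Row. The mix makes Column indifferent and guarantees -7/4, so it is optimal.

Yes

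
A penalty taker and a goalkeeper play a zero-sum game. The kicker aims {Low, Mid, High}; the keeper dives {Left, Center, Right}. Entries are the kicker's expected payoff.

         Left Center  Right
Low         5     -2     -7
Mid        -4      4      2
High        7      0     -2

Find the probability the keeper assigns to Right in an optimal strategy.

Row minima: Low → -7, Mid → -4, High → -2; maximin = -2.
Column maxima: Left → 7, Center → 4, Right → 2; minimax = 2.
-2 ≠ 2, so there is no saddle point; optimal play is mixed.
Low is strictly dominated by High, so the kicker never plays it.
Center is strictly dominated by Right (it gives the kicker strictly more in every row), so the keeper never plays it.
On the remaining 2×2 (Mid, High vs Left, Right):
Let the kicker play Mid with probability p. Expected payoff against Left: (-4)p + 7(1−p) = −11p + 7; against Right: 2p + (-2)(1−p) = 4p − 2.
Setting these equal: −11p + 7 = 4p − 2 ⇒ −15p = -9 ⇒ p = 3/5, and the value is (-11)·(3/5) + 7 = 2/5.
For the keeper: with q = P(Left), equating Mid's and High's payoffs gives −6q + 2 = 9q − 2 ⇒ q = 4/15.

11/15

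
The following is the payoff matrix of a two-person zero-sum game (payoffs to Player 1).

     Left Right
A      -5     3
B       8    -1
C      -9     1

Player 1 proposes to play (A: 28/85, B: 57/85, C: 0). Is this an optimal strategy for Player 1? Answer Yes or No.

No

Against Left this mix gives (28/85)·(-5) + (57/85)·8 = 316/85.
Against Right this mix gives (28/85)·3 + (57/85)·(-1) = 27/85.
Player 2 will play Right, holding Player 1 to 27/85. Shifting weight toward the row that does better against Right would raise this floor (the equalizing mix achieves 19/17 against both Right and Left), so the proposed strategy is not optimal.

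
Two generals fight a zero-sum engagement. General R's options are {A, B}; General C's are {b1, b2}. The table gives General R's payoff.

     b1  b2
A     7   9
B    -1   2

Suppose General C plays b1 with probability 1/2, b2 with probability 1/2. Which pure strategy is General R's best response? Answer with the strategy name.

Expected payoff of A: (1/2)·7 + (1/2)·9 = 8.
Expected payoff of B: (1/2)·(-1) + (1/2)·2 = 1/2.
The largest is 8, so General R's best response is A.

A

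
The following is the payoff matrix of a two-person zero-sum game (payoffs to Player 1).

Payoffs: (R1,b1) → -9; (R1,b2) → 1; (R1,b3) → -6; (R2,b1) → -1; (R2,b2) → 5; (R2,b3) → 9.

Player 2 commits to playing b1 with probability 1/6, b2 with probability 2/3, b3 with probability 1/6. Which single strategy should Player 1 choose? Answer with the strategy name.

Expected payoff of R1: (1/6)·(-9) + (2/3)·1 + (1/6)·(-6) = -11/6.
Expected payoff of R2: (1/6)·(-1) + (2/3)·5 + (1/6)·9 = 14/3.
The largest is 14/3, so Player 1's best response is R2.

R2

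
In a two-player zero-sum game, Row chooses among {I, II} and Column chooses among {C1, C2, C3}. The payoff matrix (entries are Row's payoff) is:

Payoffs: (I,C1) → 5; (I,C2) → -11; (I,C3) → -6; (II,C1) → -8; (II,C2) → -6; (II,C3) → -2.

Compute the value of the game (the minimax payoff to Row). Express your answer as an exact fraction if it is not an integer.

-59/9

Row minima: I → -11, II → -8; maximin = -8.
Column maxima: C1 → 5, C2 → -6, C3 → -2; minimax = -6.
-8 ≠ -6, so there is no saddle point; optimal play is mixed.
C3 is strictly dominated by C2 (it gives Row strictly more in every row), so Column never plays it.
On the remaining 2×2 (I, II vs C1, C2):
Let Row play I with probability p. Expected payoff against C1: 5p + (-8)(1−p) = 13p − 8; against C2: (-11)p + (-6)(1−p) = −5p − 6.
Setting these equal: 13p − 8 = −5p − 6 ⇒ 18p = 2 ⇒ p = 1/9, and the value is (13)·(1/9) − 8 = -59/9.
For Column: with q = P(C1), equating I's and II's payoffs gives 16q − 11 = −2q − 6 ⇒ q = 5/18.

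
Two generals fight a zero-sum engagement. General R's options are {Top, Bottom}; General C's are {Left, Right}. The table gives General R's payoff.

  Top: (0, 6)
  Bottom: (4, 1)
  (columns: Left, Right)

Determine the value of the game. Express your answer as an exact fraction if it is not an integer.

Row minima: Top → 0, Bottom → 1; maximin = 1.
Column maxima: Left → 4, Right → 6; minimax = 4.
1 ≠ 4, so there is no saddle point; optimal play is mixed.
Let General R play Top with probability p. Expected payoff against Left: 0p + 4(1−p) = −4p + 4; against Right: 6p + 1(1−p) = 5p + 1.
Setting these equal: −4p + 4 = 5p + 1 ⇒ −9p = -3 ⇒ p = 1/3, and the value is (-4)·(1/3) + 4 = 8/3.
For General C: with q = P(Left), equating Top's and Bottom's payoffs gives −6q + 6 = 3q + 1 ⇒ q = 5/9.

8/3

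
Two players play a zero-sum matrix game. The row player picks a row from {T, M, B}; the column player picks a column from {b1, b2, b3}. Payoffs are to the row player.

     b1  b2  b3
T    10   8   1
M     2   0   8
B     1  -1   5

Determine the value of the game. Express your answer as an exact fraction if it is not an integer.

Row minima: T → 1, M → 0, B → -1; maximin = 1.
Column maxima: b1 → 10, b2 → 8, b3 → 8; minimax = 8.
1 ≠ 8, so there is no saddle point; optimal play is mixed.
B is strictly dominated by M, so the row player never plays it.
b1 is strictly dominated by b2 (it gives the row player strictly more in every row), so the column player never plays it.
On the remaining 2×2 (T, M vs b2, b3):
Let the row player play T with probability p. Expected payoff against b2: 8p + 0(1−p) = 8p; against b3: 1p + 8(1−p) = −7p + 8.
Setting these equal: 8p = −7p + 8 ⇒ 15p = 8 ⇒ p = 8/15, and the value is (8)·(8/15) = 64/15.
For the column player: with q = P(b2), equating T's and M's payoffs gives 7q + 1 = −8q + 8 ⇒ q = 7/15.

64/15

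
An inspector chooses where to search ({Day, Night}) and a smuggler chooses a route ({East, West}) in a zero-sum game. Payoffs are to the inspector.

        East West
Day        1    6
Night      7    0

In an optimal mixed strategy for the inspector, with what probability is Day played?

Row minima: Day → 1, Night → 0; maximin = 1.
Column maxima: East → 7, West → 6; minimax = 6.
1 ≠ 6, so there is no saddle point; optimal play is mixed.
Let the inspector play Day with probability p. Expected payoff against East: 1p + 7(1−p) = −6p + 7; against West: 6p + 0(1−p) = 6p.
Setting these equal: −6p + 7 = 6p ⇒ −12p = -7 ⇒ p = 7/12, and the value is (-6)·(7/12) + 7 = 7/2.
For the smuggler: with q = P(East), equating Day's and Night's payoffs gives −5q + 6 = 7q ⇒ q = 1/2.

7/12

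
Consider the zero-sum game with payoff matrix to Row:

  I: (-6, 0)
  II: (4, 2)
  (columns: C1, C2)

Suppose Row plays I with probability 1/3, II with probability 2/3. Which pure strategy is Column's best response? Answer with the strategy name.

If Column plays C1, Row's expected payoff is (1/3)·(-6) + (2/3)·4 = 2/3.
If Column plays C2, Row's expected payoff is (1/3)·0 + (2/3)·2 = 4/3.
Column minimizes Row's payoff; the smallest is 2/3, so the best response is C1.

C1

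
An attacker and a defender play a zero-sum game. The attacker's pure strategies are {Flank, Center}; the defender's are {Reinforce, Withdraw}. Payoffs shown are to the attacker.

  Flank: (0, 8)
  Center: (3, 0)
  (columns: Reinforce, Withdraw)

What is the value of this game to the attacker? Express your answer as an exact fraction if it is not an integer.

24/11

Row minima: Flank → 0, Center → 0; maximin = 0.
Column maxima: Reinforce → 3, Withdraw → 8; minimax = 3.
0 ≠ 3, so there is no saddle point; optimal play is mixed.
Let the attacker play Flank with probability p. Expected payoff against Reinforce: 0p + 3(1−p) = −3p + 3; against Withdraw: 8p + 0(1−p) = 8p.
Setting these equal: −3p + 3 = 8p ⇒ −11p = -3 ⇒ p = 3/11, and the value is (-3)·(3/11) + 3 = 24/11.
For the defender: with q = P(Reinforce), equating Flank's and Center's payoffs gives −8q + 8 = 3q ⇒ q = 8/11.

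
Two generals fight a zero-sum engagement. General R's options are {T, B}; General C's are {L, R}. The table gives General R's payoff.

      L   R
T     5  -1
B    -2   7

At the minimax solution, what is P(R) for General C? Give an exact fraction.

Row minima: T → -1, B → -2; maximin = -1.
Column maxima: L → 5, R → 7; minimax = 5.
-1 ≠ 5, so there is no saddle point; optimal play is mixed.
Let General R play T with probability p. Expected payoff against L: 5p + (-2)(1−p) = 7p − 2; against R: (-1)p + 7(1−p) = −8p + 7.
Setting these equal: 7p − 2 = −8p + 7 ⇒ 15p = 9 ⇒ p = 3/5, and the value is (7)·(3/5) − 2 = 11/5.
For General C: with q = P(L), equating T's and B's payoffs gives 6q − 1 = −9q + 7 ⇒ q = 8/15.

7/15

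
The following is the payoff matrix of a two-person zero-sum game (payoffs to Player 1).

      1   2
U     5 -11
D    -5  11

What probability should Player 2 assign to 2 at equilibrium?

5/16

Row minima: U → -11, D → -5; maximin = -5.
Column maxima: 1 → 5, 2 → 11; minimax = 5.
-5 ≠ 5, so there is no saddle point; optimal play is mixed.
Let Player 1 play U with probability p. Expected payoff against 1: 5p + (-5)(1−p) = 10p − 5; against 2: (-11)p + 11(1−p) = −22p + 11.
Setting these equal: 10p − 5 = −22p + 11 ⇒ 32p = 16 ⇒ p = 1/2, and the value is (10)·(1/2) − 5 = 0.
For Player 2: with q = P(1), equating U's and D's payoffs gives 16q − 11 = −16q + 11 ⇒ q = 11/16.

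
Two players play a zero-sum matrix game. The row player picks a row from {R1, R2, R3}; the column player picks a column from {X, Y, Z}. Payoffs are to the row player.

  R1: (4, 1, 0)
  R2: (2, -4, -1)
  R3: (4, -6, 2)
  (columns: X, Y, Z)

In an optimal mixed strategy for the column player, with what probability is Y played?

2/9

Row minima: R1 → 0, R2 → -4, R3 → -6; maximin = 0.
Column maxima: X → 4, Y → 1, Z → 2; minimax = 1.
0 ≠ 1, so there is no saddle point; optimal play is mixed.
R2 is strictly dominated by R1, so the row player never plays it.
X is strictly dominated by Y (it gives the row player strictly more in every row), so the column player never plays it.
On the remaining 2×2 (R1, R3 vs Y, Z):
Let the row player play R1 with probability p. Expected payoff against Y: 1p + (-6)(1−p) = 7p − 6; against Z: 0p + 2(1−p) = −2p + 2.
Setting these equal: 7p − 6 = −2p + 2 ⇒ 9p = 8 ⇒ p = 8/9, and the value is (7)·(8/9) − 6 = 2/9.
For the column player: with q = P(Y), equating R1's and R3's payoffs gives q = −8q + 2 ⇒ q = 2/9.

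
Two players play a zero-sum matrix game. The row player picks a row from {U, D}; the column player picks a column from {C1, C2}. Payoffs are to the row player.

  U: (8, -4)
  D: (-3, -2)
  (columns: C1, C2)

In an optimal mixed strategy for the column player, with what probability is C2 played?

Row minima: U → -4, D → -3; maximin = -3.
Column maxima: C1 → 8, C2 → -2; minimax = -2.
-3 ≠ -2, so there is no saddle point; optimal play is mixed.
Let the row player play U with probability p. Expected payoff against C1: 8p + (-3)(1−p) = 11p − 3; against C2: (-4)p + (-2)(1−p) = −2p − 2.
Setting these equal: 11p − 3 = −2p − 2 ⇒ 13p = 1 ⇒ p = 1/13, and the value is (11)·(1/13) − 3 = -28/13.
For the column player: with q = P(C1), equating U's and D's payoffs gives 12q − 4 = −q − 2 ⇒ q = 2/13.

11/13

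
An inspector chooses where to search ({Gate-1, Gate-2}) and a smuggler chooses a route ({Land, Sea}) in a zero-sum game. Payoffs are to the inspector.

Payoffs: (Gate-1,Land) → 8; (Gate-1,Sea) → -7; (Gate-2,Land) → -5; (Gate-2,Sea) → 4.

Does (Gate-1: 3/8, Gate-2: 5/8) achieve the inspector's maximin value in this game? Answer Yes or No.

Against Land this mix gives (3/8)·8 + (5/8)·(-5) = -1/8.
Against Sea this mix gives (3/8)·(-7) + (5/8)·4 = -1/8.
All of the smuggler's active replies (Land, Sea) yield -1/8, and no column does worse for the inspector. The mix makes the smuggler indifferent and guarantees -1/8, so it is optimal.

Yes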